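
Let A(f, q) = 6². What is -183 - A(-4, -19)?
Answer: -219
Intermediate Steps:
A(f, q) = 36
-183 - A(-4, -19) = -183 - 1*36 = -183 - 36 = -219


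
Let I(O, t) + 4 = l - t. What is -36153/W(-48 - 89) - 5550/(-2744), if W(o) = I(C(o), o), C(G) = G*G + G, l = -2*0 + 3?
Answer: -12306129/46648 ≈ -263.81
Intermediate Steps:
l = 3 (l = 0 + 3 = 3)
C(G) = G + G**2 (C(G) = G**2 + G = G + G**2)
I(O, t) = -1 - t (I(O, t) = -4 + (3 - t) = -1 - t)
W(o) = -1 - o
-36153/W(-48 - 89) - 5550/(-2744) = -36153/(-1 - (-48 - 89)) - 5550/(-2744) = -36153/(-1 - 1*(-137)) - 5550*(-1/2744) = -36153/(-1 + 137) + 2775/1372 = -36153/136 + 2775/1372 = -12306129/46648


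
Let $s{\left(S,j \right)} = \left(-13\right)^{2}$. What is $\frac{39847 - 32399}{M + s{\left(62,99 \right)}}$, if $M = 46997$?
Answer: $\frac{532}{3369} \approx 0.15791$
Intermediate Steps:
$s{\left(S,j \right)} = 169$
$\frac{39847 - 32399}{M + s{\left(62,99 \right)}} = \frac{39847 - 32399}{46997 + 169} = \frac{7448}{47166} = 7448 \cdot \frac{1}{47166} = \frac{532}{3369}$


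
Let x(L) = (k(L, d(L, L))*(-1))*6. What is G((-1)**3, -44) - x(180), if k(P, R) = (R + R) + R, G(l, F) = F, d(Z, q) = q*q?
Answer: 583156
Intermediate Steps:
d(Z, q) = q**2
k(P, R) = 3*R (k(P, R) = 2*R + R = 3*R)
x(L) = -18*L**2 (x(L) = ((3*L**2)*(-1))*6 = -3*L**2*6 = -18*L**2)
G((-1)**3, -44) - x(180) = -44 - (-18)*180**2 = -44 - (-18)*32400 = -44 - 1*(-583200) = -44 + 583200 = 583156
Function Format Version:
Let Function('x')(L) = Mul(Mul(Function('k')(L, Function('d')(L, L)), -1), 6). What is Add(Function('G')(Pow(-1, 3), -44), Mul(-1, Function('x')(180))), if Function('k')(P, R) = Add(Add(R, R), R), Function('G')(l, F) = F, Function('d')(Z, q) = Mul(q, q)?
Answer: 583156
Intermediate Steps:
Function('d')(Z, q) = Pow(q, 2)
Function('k')(P, R) = Mul(3, R) (Function('k')(P, R) = Add(Mul(2, R), R) = Mul(3, R))
Function('x')(L) = Mul(-18, Pow(L, 2)) (Function('x')(L) = Mul(Mul(Mul(3, Pow(L, 2)), -1), 6) = Mul(Mul(-3, Pow(L, 2)), 6) = Mul(-18, Pow(L, 2)))
Add(Function('G')(Pow(-1, 3), -44), Mul(-1, Function('x')(180))) = Add(-44, Mul(-1, Mul(-18, Pow(180, 2)))) = Add(-44, Mul(-1, Mul(-18, 32400))) = Add(-44, Mul(-1, -583200)) = Add(-44, 583200) = 583156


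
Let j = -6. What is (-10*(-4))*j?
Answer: -240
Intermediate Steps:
(-10*(-4))*j = -10*(-4)*(-6) = 40*(-6) = -240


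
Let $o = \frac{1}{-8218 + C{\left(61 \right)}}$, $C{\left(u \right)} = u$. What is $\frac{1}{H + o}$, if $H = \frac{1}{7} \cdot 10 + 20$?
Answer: $\frac{57099}{1223543} \approx 0.046667$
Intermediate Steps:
$H = \frac{150}{7}$ ($H = \frac{1}{7} \cdot 10 + 20 = \frac{10}{7} + 20 = \frac{150}{7} \approx 21.429$)
$o = - \frac{1}{8157}$ ($o = \frac{1}{-8218 + 61} = \frac{1}{-8157} = - \frac{1}{8157} \approx -0.00012259$)
$\frac{1}{H + o} = \frac{1}{\frac{150}{7} - \frac{1}{8157}} = \frac{1}{\frac{1223543}{57099}} = \frac{57099}{1223543}$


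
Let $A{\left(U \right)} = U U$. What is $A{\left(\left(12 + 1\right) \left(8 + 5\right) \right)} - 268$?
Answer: $28293$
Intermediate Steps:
$A{\left(U \right)} = U^{2}$
$A{\left(\left(12 + 1\right) \left(8 + 5\right) \right)} - 268 = \left(\left(12 + 1\right) \left(8 + 5\right)\right)^{2} - 268 = \left(13 \cdot 13\right)^{2} - 268 = 169^{2} - 268 = 28561 - 268 = 28293$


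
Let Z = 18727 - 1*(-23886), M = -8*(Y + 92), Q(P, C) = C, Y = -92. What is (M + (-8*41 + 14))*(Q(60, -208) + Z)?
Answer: -13315170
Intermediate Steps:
M = 0 (M = -8*(-92 + 92) = -8*0 = 0)
Z = 42613 (Z = 18727 + 23886 = 42613)
(M + (-8*41 + 14))*(Q(60, -208) + Z) = (0 + (-8*41 + 14))*(-208 + 42613) = (0 + (-328 + 14))*42405 = (0 - 314)*42405 = -314*42405 = -13315170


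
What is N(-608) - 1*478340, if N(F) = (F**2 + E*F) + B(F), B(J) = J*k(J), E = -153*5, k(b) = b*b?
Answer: -224399268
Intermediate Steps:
k(b) = b**2
E = -765
B(J) = J**3 (B(J) = J*J**2 = J**3)
N(F) = F**2 + F**3 - 765*F (N(F) = (F**2 - 765*F) + F**3 = F**2 + F**3 - 765*F)
N(-608) - 1*478340 = -608*(-765 - 608 + (-608)**2) - 1*478340 = -608*(-765 - 608 + 369664) - 478340 = -608*368291 - 478340 = -223920928 - 478340 = -224399268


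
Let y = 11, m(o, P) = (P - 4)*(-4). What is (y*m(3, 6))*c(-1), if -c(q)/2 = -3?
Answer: -528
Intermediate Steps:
m(o, P) = 16 - 4*P (m(o, P) = (-4 + P)*(-4) = 16 - 4*P)
c(q) = 6 (c(q) = -2*(-3) = 6)
(y*m(3, 6))*c(-1) = (11*(16 - 4*6))*6 = (11*(16 - 24))*6 = (11*(-8))*6 = -88*6 = -528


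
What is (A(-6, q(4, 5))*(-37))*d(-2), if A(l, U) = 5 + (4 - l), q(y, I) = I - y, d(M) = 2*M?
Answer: 2220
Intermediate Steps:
A(l, U) = 9 - l
(A(-6, q(4, 5))*(-37))*d(-2) = ((9 - 1*(-6))*(-37))*(2*(-2)) = ((9 + 6)*(-37))*(-4) = (15*(-37))*(-4) = -555*(-4) = 2220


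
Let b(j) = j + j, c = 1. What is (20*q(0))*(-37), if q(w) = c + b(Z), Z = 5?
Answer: -8140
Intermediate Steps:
b(j) = 2*j
q(w) = 11 (q(w) = 1 + 2*5 = 1 + 10 = 11)
(20*q(0))*(-37) = (20*11)*(-37) = 220*(-37) = -8140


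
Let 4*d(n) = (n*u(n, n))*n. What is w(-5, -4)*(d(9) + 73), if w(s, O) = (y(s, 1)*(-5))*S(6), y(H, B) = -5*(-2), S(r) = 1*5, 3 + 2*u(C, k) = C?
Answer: -66875/2 ≈ -33438.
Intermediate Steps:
u(C, k) = -3/2 + C/2
S(r) = 5
y(H, B) = 10
d(n) = n²*(-3/2 + n/2)/4 (d(n) = ((n*(-3/2 + n/2))*n)/4 = (n²*(-3/2 + n/2))/4 = n²*(-3/2 + n/2)/4)
w(s, O) = -250 (w(s, O) = (10*(-5))*5 = -50*5 = -250)
w(-5, -4)*(d(9) + 73) = -250*((⅛)*9²*(-3 + 9) + 73) = -250*((⅛)*81*6 + 73) = -250*(243/4 + 73) = -250*535/4 = -66875/2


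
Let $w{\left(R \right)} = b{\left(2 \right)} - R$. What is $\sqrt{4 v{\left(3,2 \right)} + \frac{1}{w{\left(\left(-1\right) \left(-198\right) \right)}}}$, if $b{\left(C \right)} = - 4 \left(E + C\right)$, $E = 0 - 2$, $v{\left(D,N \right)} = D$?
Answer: $\frac{5 \sqrt{2090}}{66} \approx 3.4634$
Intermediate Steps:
$E = -2$ ($E = 0 - 2 = -2$)
$b{\left(C \right)} = 8 - 4 C$ ($b{\left(C \right)} = - 4 \left(-2 + C\right) = 8 - 4 C$)
$w{\left(R \right)} = - R$ ($w{\left(R \right)} = \left(8 - 8\right) - R = 0 - R = - R$)
$\sqrt{4 v{\left(3,2 \right)} + \frac{1}{w{\left(\left(-1\right) \left(-198\right) \right)}}} = \sqrt{4 \cdot 3 + \frac{1}{\left(-1\right) \left(\left(-1\right) \left(-198\right)\right)}} = \sqrt{12 + \frac{1}{\left(-1\right) 198}} = \sqrt{12 + \frac{1}{-198}} = \sqrt{12 - \frac{1}{198}} = \sqrt{\frac{2375}{198}} = \frac{5 \sqrt{2090}}{66}$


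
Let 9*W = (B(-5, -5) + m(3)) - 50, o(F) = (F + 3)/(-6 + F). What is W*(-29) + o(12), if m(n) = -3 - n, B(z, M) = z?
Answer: 3583/18 ≈ 199.06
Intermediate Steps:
o(F) = (3 + F)/(-6 + F)
W = -61/9 (W = ((-5 + (-3 - 1*3)) - 50)/9 = ((-5 + (-3 - 3)) - 50)/9 = ((-5 - 6) - 50)/9 = (-11 - 50)/9 = (⅑)*(-61) = -61/9 ≈ -6.7778)
W*(-29) + o(12) = -61/9*(-29) + (3 + 12)/(-6 + 12) = 1769/9 + 15/6 = 1769/9 + (⅙)*15 = 1769/9 + 5/2 = 3583/18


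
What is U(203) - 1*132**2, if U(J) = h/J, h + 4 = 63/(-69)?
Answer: -81352769/4669 ≈ -17424.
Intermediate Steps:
h = -113/23 (h = -4 + 63/(-69) = -4 + 63*(-1/69) = -4 - 21/23 = -113/23 ≈ -4.9130)
U(J) = -113/(23*J)
U(203) - 1*132**2 = -113/23/203 - 1*132**2 = -113/23*1/203 - 1*17424 = -113/4669 - 17424 = -81352769/4669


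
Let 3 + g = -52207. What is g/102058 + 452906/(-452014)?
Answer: -17455582872/11532911203 ≈ -1.5135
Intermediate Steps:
g = -52210 (g = -3 - 52207 = -52210)
g/102058 + 452906/(-452014) = -52210/102058 + 452906/(-452014) = -52210*1/102058 + 452906*(-1/452014) = -26105/51029 - 226453/226007 = -17455582872/11532911203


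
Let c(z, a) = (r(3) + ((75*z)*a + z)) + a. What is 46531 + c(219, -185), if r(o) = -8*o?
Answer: -2992084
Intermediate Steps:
c(z, a) = -24 + a + z + 75*a*z (c(z, a) = (-8*3 + ((75*z)*a + z)) + a = (-24 + (75*a*z + z)) + a = (-24 + (z + 75*a*z)) + a = (-24 + z + 75*a*z) + a = -24 + a + z + 75*a*z)
46531 + c(219, -185) = 46531 + (-24 - 185 + 219 + 75*(-185)*219) = 46531 + (-24 - 185 + 219 - 3038625) = 46531 - 3038615 = -2992084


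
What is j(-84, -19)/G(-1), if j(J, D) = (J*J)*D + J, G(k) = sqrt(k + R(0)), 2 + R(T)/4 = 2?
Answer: 134148*I ≈ 1.3415e+5*I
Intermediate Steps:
R(T) = 0 (R(T) = -8 + 4*2 = -8 + 8 = 0)
G(k) = sqrt(k) (G(k) = sqrt(k + 0) = sqrt(k))
j(J, D) = J + D*J**2 (j(J, D) = J**2*D + J = D*J**2 + J = J + D*J**2)
j(-84, -19)/G(-1) = (-84*(1 - 19*(-84)))/(sqrt(-1)) = (-84*(1 + 1596))/I = (-84*1597)*(-I) = -(-134148)*I = 134148*I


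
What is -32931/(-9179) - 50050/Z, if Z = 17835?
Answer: 25583087/32741493 ≈ 0.78137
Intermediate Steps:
-32931/(-9179) - 50050/Z = -32931/(-9179) - 50050/17835 = -32931*(-1/9179) - 50050*1/17835 = 32931/9179 - 10010/3567 = 25583087/32741493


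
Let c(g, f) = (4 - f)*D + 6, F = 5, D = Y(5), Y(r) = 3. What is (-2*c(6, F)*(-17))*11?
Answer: 1122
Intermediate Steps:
D = 3
c(g, f) = 18 - 3*f (c(g, f) = (4 - f)*3 + 6 = (12 - 3*f) + 6 = 18 - 3*f)
(-2*c(6, F)*(-17))*11 = (-2*(18 - 3*5)*(-17))*11 = (-2*(18 - 15)*(-17))*11 = (-2*3*(-17))*11 = -6*(-17)*11 = 102*11 = 1122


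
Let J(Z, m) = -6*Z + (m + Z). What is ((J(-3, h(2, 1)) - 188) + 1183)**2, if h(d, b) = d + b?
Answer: 1026169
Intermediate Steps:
h(d, b) = b + d
J(Z, m) = m - 5*Z (J(Z, m) = -6*Z + (Z + m) = m - 5*Z)
((J(-3, h(2, 1)) - 188) + 1183)**2 = ((((1 + 2) - 5*(-3)) - 188) + 1183)**2 = (((3 + 15) - 188) + 1183)**2 = ((18 - 188) + 1183)**2 = (-170 + 1183)**2 = 1013**2 = 1026169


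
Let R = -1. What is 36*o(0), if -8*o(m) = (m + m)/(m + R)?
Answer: 0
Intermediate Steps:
o(m) = -m/(4*(-1 + m)) (o(m) = -(m + m)/(8*(m - 1)) = -2*m/(8*(-1 + m)) = -m/(4*(-1 + m)))
36*o(0) = 36*(-1*0/(-4 + 4*0)) = 36*(-1*0/(-4 + 0)) = 36*(-1*0/(-4)) = 36*(-1*0*(-¼)) = 36*0 = 0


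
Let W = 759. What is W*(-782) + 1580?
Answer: -591958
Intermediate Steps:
W*(-782) + 1580 = 759*(-782) + 1580 = -593538 + 1580 = -591958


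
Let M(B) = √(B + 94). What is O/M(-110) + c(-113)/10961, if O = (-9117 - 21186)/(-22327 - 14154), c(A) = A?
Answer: -1/97 - 30303*I/145924 ≈ -0.010309 - 0.20766*I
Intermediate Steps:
M(B) = √(94 + B)
O = 30303/36481 (O = -30303/(-36481) = -30303*(-1/36481) = 30303/36481 ≈ 0.83065)
O/M(-110) + c(-113)/10961 = 30303/(36481*(√(94 - 110))) - 113/10961 = 30303/(36481*(√(-16))) - 113*1/10961 = 30303/(36481*((4*I))) - 1/97 = 30303*(-I/4)/36481 - 1/97 = -30303*I/145924 - 1/97 = -1/97 - 30303*I/145924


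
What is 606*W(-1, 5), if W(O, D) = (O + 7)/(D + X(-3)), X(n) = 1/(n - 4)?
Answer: 12726/17 ≈ 748.59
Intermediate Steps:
X(n) = 1/(-4 + n)
W(O, D) = (7 + O)/(-⅐ + D) (W(O, D) = (O + 7)/(D + 1/(-4 - 3)) = (7 + O)/(D + 1/(-7)) = (7 + O)/(D - ⅐) = (7 + O)/(-⅐ + D))
606*W(-1, 5) = 606*(7*(7 - 1)/(-1 + 7*5)) = 606*(7*6/(-1 + 35)) = 606*(7*6/34) = 606*(7*(1/34)*6) = 606*(21/17) = 12726/17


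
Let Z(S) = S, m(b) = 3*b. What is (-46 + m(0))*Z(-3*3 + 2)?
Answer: 322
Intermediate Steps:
(-46 + m(0))*Z(-3*3 + 2) = (-46 + 3*0)*(-3*3 + 2) = (-46 + 0)*(-9 + 2) = -46*(-7) = 322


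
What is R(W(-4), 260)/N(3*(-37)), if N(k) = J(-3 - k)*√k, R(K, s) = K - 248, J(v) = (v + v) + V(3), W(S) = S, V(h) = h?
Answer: 28*I*√111/2701 ≈ 0.10922*I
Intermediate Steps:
J(v) = 3 + 2*v (J(v) = (v + v) + 3 = 2*v + 3 = 3 + 2*v)
R(K, s) = -248 + K
N(k) = √k*(-3 - 2*k) (N(k) = (3 + 2*(-3 - k))*√k = (3 + (-6 - 2*k))*√k = (-3 - 2*k)*√k = √k*(-3 - 2*k))
R(W(-4), 260)/N(3*(-37)) = (-248 - 4)/((√(3*(-37))*(-3 - 6*(-37)))) = -252*(-I*√111/(111*(-3 - 2*(-111)))) = -252*(-I*√111/(111*(-3 + 222))) = -252*(-I*√111/24309) = -(-28)*I*√111/2701 = 28*I*√111/2701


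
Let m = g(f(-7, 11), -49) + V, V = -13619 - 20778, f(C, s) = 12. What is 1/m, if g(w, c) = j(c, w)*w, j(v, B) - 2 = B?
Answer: -1/34229 ≈ -2.9215e-5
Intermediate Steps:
j(v, B) = 2 + B
g(w, c) = w*(2 + w) (g(w, c) = (2 + w)*w = w*(2 + w))
V = -34397
m = -34229 (m = 12*(2 + 12) - 34397 = 12*14 - 34397 = 168 - 34397 = -34229)
1/m = 1/(-34229) = -1/34229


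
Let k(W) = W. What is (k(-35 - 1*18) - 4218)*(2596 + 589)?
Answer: -13603135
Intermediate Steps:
(k(-35 - 1*18) - 4218)*(2596 + 589) = ((-35 - 1*18) - 4218)*(2596 + 589) = ((-35 - 18) - 4218)*3185 = (-53 - 4218)*3185 = -4271*3185 = -13603135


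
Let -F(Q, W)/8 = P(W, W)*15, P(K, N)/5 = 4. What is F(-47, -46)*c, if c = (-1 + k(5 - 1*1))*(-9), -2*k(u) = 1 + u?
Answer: -75600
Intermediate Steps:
P(K, N) = 20 (P(K, N) = 5*4 = 20)
k(u) = -½ - u/2 (k(u) = -(1 + u)/2 = -½ - u/2)
F(Q, W) = -2400 (F(Q, W) = -160*15 = -8*300 = -2400)
c = 63/2 (c = (-1 + (-½ - (5 - 1*1)/2))*(-9) = (-1 + (-½ - (5 - 1)/2))*(-9) = (-1 + (-½ - ½*4))*(-9) = (-1 + (-½ - 2))*(-9) = (-1 - 5/2)*(-9) = -7/2*(-9) = 63/2 ≈ 31.500)
F(-47, -46)*c = -2400*63/2 = -75600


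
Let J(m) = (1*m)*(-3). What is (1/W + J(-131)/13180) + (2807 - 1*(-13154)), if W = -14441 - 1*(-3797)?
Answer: 279892457629/17535990 ≈ 15961.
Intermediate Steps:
W = -10644 (W = -14441 + 3797 = -10644)
J(m) = -3*m (J(m) = m*(-3) = -3*m)
(1/W + J(-131)/13180) + (2807 - 1*(-13154)) = (1/(-10644) - 3*(-131)/13180) + (2807 - 1*(-13154)) = (-1/10644 + 393*(1/13180)) + (2807 + 13154) = (-1/10644 + 393/13180) + 15961 = 521239/17535990 + 15961 = 279892457629/17535990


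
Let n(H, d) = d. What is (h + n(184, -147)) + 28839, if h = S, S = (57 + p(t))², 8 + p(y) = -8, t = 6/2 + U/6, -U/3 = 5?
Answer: 30373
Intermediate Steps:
U = -15 (U = -3*5 = -15)
t = ½ (t = 6/2 - 15/6 = 6*(½) - 15*⅙ = 3 - 5/2 = ½ ≈ 0.50000)
p(y) = -16 (p(y) = -8 - 8 = -16)
S = 1681 (S = (57 - 16)² = 41² = 1681)
h = 1681
(h + n(184, -147)) + 28839 = (1681 - 147) + 28839 = 1534 + 28839 = 30373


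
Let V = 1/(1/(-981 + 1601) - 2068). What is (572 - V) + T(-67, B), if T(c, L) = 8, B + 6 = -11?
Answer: 743652840/1282159 ≈ 580.00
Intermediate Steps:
B = -17 (B = -6 - 11 = -17)
V = -620/1282159 (V = 1/(1/620 - 2068) = 1/(-1282159/620) = -620/1282159 ≈ -0.00048356)
(572 - V) + T(-67, B) = (572 - 1*(-620/1282159)) + 8 = (572 + 620/1282159) + 8 = 733395568/1282159 + 8 = 743652840/1282159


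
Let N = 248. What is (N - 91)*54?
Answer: 8478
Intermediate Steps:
(N - 91)*54 = (248 - 91)*54 = 157*54 = 8478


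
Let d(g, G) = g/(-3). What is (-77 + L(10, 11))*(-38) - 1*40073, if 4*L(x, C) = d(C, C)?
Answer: -222673/6 ≈ -37112.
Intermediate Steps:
d(g, G) = -g/3 (d(g, G) = g*(-1/3) = -g/3)
L(x, C) = -C/12 (L(x, C) = (-C/3)/4 = -C/12)
(-77 + L(10, 11))*(-38) - 1*40073 = (-77 - 1/12*11)*(-38) - 1*40073 = (-77 - 11/12)*(-38) - 40073 = -935/12*(-38) - 40073 = 17765/6 - 40073 = -222673/6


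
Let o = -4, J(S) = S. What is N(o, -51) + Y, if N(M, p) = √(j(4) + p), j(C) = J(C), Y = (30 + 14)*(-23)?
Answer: -1012 + I*√47 ≈ -1012.0 + 6.8557*I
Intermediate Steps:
Y = -1012 (Y = 44*(-23) = -1012)
j(C) = C
N(M, p) = √(4 + p)
N(o, -51) + Y = √(4 - 51) - 1012 = √(-47) - 1012 = I*√47 - 1012 = -1012 + I*√47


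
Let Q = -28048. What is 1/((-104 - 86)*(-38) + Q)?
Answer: -1/20828 ≈ -4.8012e-5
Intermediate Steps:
1/((-104 - 86)*(-38) + Q) = 1/((-104 - 86)*(-38) - 28048) = 1/(-190*(-38) - 28048) = 1/(7220 - 28048) = 1/(-20828) = -1/20828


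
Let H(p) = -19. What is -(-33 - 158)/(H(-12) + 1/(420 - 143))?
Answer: -52907/5262 ≈ -10.055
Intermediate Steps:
-(-33 - 158)/(H(-12) + 1/(420 - 143)) = -(-33 - 158)/(-19 + 1/(420 - 143)) = -(-191)/(-19 + 1/277) = -(-191)/(-5262/277) = -(-191)*(-277)/5262 = -1*52907/5262 = -52907/5262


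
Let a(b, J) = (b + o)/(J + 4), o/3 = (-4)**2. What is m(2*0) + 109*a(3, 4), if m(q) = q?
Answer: 5559/8 ≈ 694.88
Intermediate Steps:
o = 48 (o = 3*(-4)**2 = 3*16 = 48)
a(b, J) = (48 + b)/(4 + J) (a(b, J) = (b + 48)/(J + 4) = (48 + b)/(4 + J))
m(2*0) + 109*a(3, 4) = 2*0 + 109*((48 + 3)/(4 + 4)) = 0 + 109*(51/8) = 0 + 5559/8 = 5559/8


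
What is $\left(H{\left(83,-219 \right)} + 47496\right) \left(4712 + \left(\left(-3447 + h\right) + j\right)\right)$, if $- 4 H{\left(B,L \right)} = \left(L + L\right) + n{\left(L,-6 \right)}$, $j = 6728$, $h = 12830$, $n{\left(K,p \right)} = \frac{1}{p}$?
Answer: $\frac{7930321553}{8} \approx 9.9129 \cdot 10^{8}$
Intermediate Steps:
$H{\left(B,L \right)} = \frac{1}{24} - \frac{L}{2}$ ($H{\left(B,L \right)} = - \frac{\left(L + L\right) + \frac{1}{-6}}{4} = - \frac{2 L - \frac{1}{6}}{4} = - \frac{- \frac{1}{6} + 2 L}{4} = \frac{1}{24} - \frac{L}{2}$)
$\left(H{\left(83,-219 \right)} + 47496\right) \left(4712 + \left(\left(-3447 + h\right) + j\right)\right) = \left(\left(\frac{1}{24} - - \frac{219}{2}\right) + 47496\right) \left(4712 + \left(\left(-3447 + 12830\right) + 6728\right)\right) = \left(\left(\frac{1}{24} + \frac{219}{2}\right) + 47496\right) \left(4712 + \left(9383 + 6728\right)\right) = \left(\frac{2629}{24} + 47496\right) \left(4712 + 16111\right) = \frac{1142533}{24} \cdot 20823 = \frac{7930321553}{8}$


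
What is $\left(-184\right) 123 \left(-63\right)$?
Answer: $1425816$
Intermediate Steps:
$\left(-184\right) 123 \left(-63\right) = \left(-22632\right) \left(-63\right) = 1425816$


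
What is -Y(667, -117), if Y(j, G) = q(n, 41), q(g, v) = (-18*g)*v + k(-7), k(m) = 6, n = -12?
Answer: -8862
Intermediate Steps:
q(g, v) = 6 - 18*g*v (q(g, v) = (-18*g)*v + 6 = -18*g*v + 6 = 6 - 18*g*v)
Y(j, G) = 8862 (Y(j, G) = 6 - 18*(-12)*41 = 6 + 8856 = 8862)
-Y(667, -117) = -1*8862 = -8862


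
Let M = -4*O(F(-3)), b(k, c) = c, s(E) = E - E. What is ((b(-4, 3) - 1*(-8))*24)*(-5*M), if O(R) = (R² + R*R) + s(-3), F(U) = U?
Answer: 95040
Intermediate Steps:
s(E) = 0
O(R) = 2*R² (O(R) = (R² + R*R) + 0 = (R² + R²) + 0 = 2*R² + 0 = 2*R²)
M = -72 (M = -8*(-3)² = -8*9 = -4*18 = -72)
((b(-4, 3) - 1*(-8))*24)*(-5*M) = ((3 - 1*(-8))*24)*(-5*(-72)) = ((3 + 8)*24)*360 = (11*24)*360 = 264*360 = 95040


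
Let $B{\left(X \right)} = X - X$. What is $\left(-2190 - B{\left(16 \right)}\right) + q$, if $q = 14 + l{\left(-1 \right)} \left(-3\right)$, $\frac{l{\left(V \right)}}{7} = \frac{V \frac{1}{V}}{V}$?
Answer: $-2155$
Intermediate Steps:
$B{\left(X \right)} = 0$
$l{\left(V \right)} = \frac{7}{V}$ ($l{\left(V \right)} = 7 \frac{V \frac{1}{V}}{V} = 7 \cdot 1 \frac{1}{V} = \frac{7}{V}$)
$q = 35$ ($q = 14 + \frac{7}{-1} \left(-3\right) = 14 + 7 \left(-1\right) \left(-3\right) = 14 - -21 = 14 + 21 = 35$)
$\left(-2190 - B{\left(16 \right)}\right) + q = \left(-2190 - 0\right) + 35 = \left(-2190 + 0\right) + 35 = -2190 + 35 = -2155$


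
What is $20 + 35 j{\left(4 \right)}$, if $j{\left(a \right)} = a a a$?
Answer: $2260$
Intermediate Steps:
$j{\left(a \right)} = a^{3}$ ($j{\left(a \right)} = a^{2} a = a^{3}$)
$20 + 35 j{\left(4 \right)} = 20 + 35 \cdot 4^{3} = 20 + 35 \cdot 64 = 20 + 2240 = 2260$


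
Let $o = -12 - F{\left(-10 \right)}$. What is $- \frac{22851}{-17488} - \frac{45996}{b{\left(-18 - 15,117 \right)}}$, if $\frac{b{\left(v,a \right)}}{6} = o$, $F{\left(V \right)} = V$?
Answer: $\frac{67054355}{17488} \approx 3834.3$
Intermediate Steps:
$o = -2$ ($o = -12 - -10 = -12 + 10 = -2$)
$b{\left(v,a \right)} = -12$ ($b{\left(v,a \right)} = 6 \left(-2\right) = -12$)
$- \frac{22851}{-17488} - \frac{45996}{b{\left(-18 - 15,117 \right)}} = - \frac{22851}{-17488} - \frac{45996}{-12} = \left(-22851\right) \left(- \frac{1}{17488}\right) - -3833 = \frac{22851}{17488} + 3833 = \frac{67054355}{17488}$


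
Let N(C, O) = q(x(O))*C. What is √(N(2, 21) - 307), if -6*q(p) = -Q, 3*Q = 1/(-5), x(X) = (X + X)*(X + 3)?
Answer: 2*I*√17270/15 ≈ 17.522*I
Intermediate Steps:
x(X) = 2*X*(3 + X) (x(X) = (2*X)*(3 + X) = 2*X*(3 + X))
Q = -1/15 (Q = (⅓)/(-5) = (⅓)*(-⅕) = -1/15 ≈ -0.066667)
q(p) = -1/90 (q(p) = -(-1)*(-1)/(6*15) = -⅙*1/15 = -1/90)
N(C, O) = -C/90
√(N(2, 21) - 307) = √(-1/90*2 - 307) = √(-1/45 - 307) = √(-13816/45) = 2*I*√17270/15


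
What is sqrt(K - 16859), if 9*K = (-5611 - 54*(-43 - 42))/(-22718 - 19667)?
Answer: I*sqrt(5562916563110)/18165 ≈ 129.84*I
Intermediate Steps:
K = 1021/381465 (K = ((-5611 - 54*(-43 - 42))/(-22718 - 19667))/9 = ((-5611 - 54*(-85))/(-42385))/9 = ((-5611 + 4590)*(-1/42385))/9 = (-1021*(-1/42385))/9 = (1/9)*(1021/42385) = 1021/381465 ≈ 0.0026765)
sqrt(K - 16859) = sqrt(1021/381465 - 16859) = sqrt(-6431117414/381465) = I*sqrt(5562916563110)/18165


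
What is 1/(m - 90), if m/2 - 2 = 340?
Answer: 1/594 ≈ 0.0016835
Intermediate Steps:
m = 684 (m = 4 + 2*340 = 4 + 680 = 684)
1/(m - 90) = 1/(684 - 90) = 1/594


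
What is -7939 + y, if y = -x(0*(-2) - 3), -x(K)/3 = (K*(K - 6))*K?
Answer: -8182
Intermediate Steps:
x(K) = -3*K²*(-6 + K) (x(K) = -3*K*(K - 6)*K = -3*K*(-6 + K)*K = -3*K²*(-6 + K))
y = -243 (y = -3*(0*(-2) - 3)²*(6 - (0*(-2) - 3)) = -3*(0 - 3)²*(6 - (0 - 3)) = -3*(-3)²*(6 - 1*(-3)) = -3*9*(6 + 3) = -3*9*9 = -1*243 = -243)
-7939 + y = -7939 - 243 = -8182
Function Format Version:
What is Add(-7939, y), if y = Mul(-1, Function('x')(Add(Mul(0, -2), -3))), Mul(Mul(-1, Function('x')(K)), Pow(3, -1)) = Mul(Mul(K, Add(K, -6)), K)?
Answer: -8182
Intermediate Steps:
Function('x')(K) = Mul(-3, Pow(K, 2), Add(-6, K)) (Function('x')(K) = Mul(-3, Mul(Mul(K, Add(K, -6)), K)) = Mul(-3, Mul(Mul(K, Add(-6, K)), K)) = Mul(-3, Mul(Pow(K, 2), Add(-6, K))) = Mul(-3, Pow(K, 2), Add(-6, K)))
y = -243 (y = Mul(-1, Mul(3, Pow(Add(Mul(0, -2), -3), 2), Add(6, Mul(-1, Add(Mul(0, -2), -3))))) = Mul(-1, Mul(3, Pow(Add(0, -3), 2), Add(6, Mul(-1, Add(0, -3))))) = Mul(-1, Mul(3, Pow(-3, 2), Add(6, Mul(-1, -3)))) = Mul(-1, Mul(3, 9, Add(6, 3))) = Mul(-1, Mul(3, 9, 9)) = Mul(-1, 243) = -243)
Add(-7939, y) = Add(-7939, -243) = -8182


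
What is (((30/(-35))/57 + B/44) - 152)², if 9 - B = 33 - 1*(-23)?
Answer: 802534680649/34245904 ≈ 23434.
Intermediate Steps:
B = -47 (B = 9 - (33 - 1*(-23)) = 9 - (33 + 23) = 9 - 1*56 = 9 - 56 = -47)
(((30/(-35))/57 + B/44) - 152)² = (((30/(-35))/57 - 47/44) - 152)² = (((30*(-1/35))*(1/57) - 47*1/44) - 152)² = ((-6/7*1/57 - 47/44) - 152)² = ((-2/133 - 47/44) - 152)² = (-6339/5852 - 152)² = (-895843/5852)² = 802534680649/34245904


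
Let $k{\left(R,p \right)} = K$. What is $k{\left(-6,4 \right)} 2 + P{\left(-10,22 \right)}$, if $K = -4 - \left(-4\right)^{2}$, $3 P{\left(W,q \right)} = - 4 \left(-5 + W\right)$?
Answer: $-20$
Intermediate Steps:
$P{\left(W,q \right)} = \frac{20}{3} - \frac{4 W}{3}$ ($P{\left(W,q \right)} = \frac{\left(-4\right) \left(-5 + W\right)}{3} = \frac{20 - 4 W}{3} = \frac{20}{3} - \frac{4 W}{3}$)
$K = -20$ ($K = -4 - 16 = -20$)
$k{\left(R,p \right)} = -20$
$k{\left(-6,4 \right)} 2 + P{\left(-10,22 \right)} = \left(-20\right) 2 + \left(\frac{20}{3} - - \frac{40}{3}\right) = -40 + \left(\frac{20}{3} + \frac{40}{3}\right) = -40 + 20 = -20$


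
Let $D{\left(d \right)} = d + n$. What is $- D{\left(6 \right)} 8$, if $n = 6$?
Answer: $-96$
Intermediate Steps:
$D{\left(d \right)} = 6 + d$ ($D{\left(d \right)} = d + 6 = 6 + d$)
$- D{\left(6 \right)} 8 = - (6 + 6) 8 = \left(-1\right) 12 \cdot 8 = \left(-12\right) 8 = -96$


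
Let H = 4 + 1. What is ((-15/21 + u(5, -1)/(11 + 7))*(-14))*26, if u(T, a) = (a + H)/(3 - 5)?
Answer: 2704/9 ≈ 300.44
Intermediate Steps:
H = 5
u(T, a) = -5/2 - a/2 (u(T, a) = (a + 5)/(3 - 5) = (5 + a)/(-2) = (5 + a)*(-½) = -5/2 - a/2)
((-15/21 + u(5, -1)/(11 + 7))*(-14))*26 = ((-15/21 + (-5/2 - ½*(-1))/(11 + 7))*(-14))*26 = ((-15*1/21 + (-5/2 + ½)/18)*(-14))*26 = ((-5/7 - 2*1/18)*(-14))*26 = ((-5/7 - ⅑)*(-14))*26 = -52/63*(-14)*26 = (104/9)*26 = 2704/9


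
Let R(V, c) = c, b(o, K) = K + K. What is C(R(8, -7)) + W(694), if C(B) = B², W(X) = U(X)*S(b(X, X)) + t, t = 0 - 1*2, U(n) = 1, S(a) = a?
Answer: 1435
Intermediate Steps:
b(o, K) = 2*K
t = -2 (t = 0 - 2 = -2)
W(X) = -2 + 2*X (W(X) = 1*(2*X) - 2 = 2*X - 2 = -2 + 2*X)
C(R(8, -7)) + W(694) = (-7)² + (-2 + 2*694) = 49 + (-2 + 1388) = 49 + 1386 = 1435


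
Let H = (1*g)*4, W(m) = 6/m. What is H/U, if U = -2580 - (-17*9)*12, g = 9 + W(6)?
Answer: -5/93 ≈ -0.053763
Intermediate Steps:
g = 10 (g = 9 + 6/6 = 9 + 6*(⅙) = 9 + 1 = 10)
U = -744 (U = -2580 - (-153)*12 = -2580 - 1*(-1836) = -2580 + 1836 = -744)
H = 40 (H = (1*10)*4 = 10*4 = 40)
H/U = 40/(-744) = 40*(-1/744) = -5/93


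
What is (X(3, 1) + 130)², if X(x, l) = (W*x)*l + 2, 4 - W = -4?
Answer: 24336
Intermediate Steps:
W = 8 (W = 4 - 1*(-4) = 4 + 4 = 8)
X(x, l) = 2 + 8*l*x (X(x, l) = (8*x)*l + 2 = 8*l*x + 2 = 2 + 8*l*x)
(X(3, 1) + 130)² = ((2 + 8*1*3) + 130)² = ((2 + 24) + 130)² = (26 + 130)² = 156² = 24336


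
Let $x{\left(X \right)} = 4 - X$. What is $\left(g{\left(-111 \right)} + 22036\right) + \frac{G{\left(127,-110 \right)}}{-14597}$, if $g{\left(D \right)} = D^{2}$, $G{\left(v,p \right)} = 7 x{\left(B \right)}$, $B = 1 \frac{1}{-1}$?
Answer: $\frac{501509094}{14597} \approx 34357.0$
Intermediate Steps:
$B = -1$ ($B = 1 \left(-1\right) = -1$)
$G{\left(v,p \right)} = 35$ ($G{\left(v,p \right)} = 7 \left(4 - -1\right) = 7 \left(4 + 1\right) = 7 \cdot 5 = 35$)
$\left(g{\left(-111 \right)} + 22036\right) + \frac{G{\left(127,-110 \right)}}{-14597} = \left(\left(-111\right)^{2} + 22036\right) + \frac{35}{-14597} = \left(12321 + 22036\right) + 35 \left(- \frac{1}{14597}\right) = 34357 - \frac{35}{14597} = \frac{501509094}{14597}$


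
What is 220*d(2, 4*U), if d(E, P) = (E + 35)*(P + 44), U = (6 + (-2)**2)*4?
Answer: 1660560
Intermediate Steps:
U = 40 (U = (6 + 4)*4 = 10*4 = 40)
d(E, P) = (35 + E)*(44 + P)
220*d(2, 4*U) = 220*(1540 + 35*(4*40) + 44*2 + 2*(4*40)) = 220*(1540 + 35*160 + 88 + 2*160) = 220*(1540 + 5600 + 88 + 320) = 220*7548 = 1660560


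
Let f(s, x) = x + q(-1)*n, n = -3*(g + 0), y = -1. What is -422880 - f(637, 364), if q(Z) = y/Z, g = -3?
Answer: -423253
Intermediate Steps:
n = 9 (n = -3*(-3 + 0) = -3*(-3) = 9)
q(Z) = -1/Z
f(s, x) = 9 + x (f(s, x) = x - 1/(-1)*9 = x - 1*(-1)*9 = x + 1*9 = x + 9 = 9 + x)
-422880 - f(637, 364) = -422880 - (9 + 364) = -422880 - 1*373 = -422880 - 373 = -423253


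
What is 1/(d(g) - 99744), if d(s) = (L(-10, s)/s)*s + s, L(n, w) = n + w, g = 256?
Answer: -1/99242 ≈ -1.0076e-5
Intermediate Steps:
d(s) = -10 + 2*s (d(s) = ((-10 + s)/s)*s + s = (-10 + s) + s = -10 + 2*s)
1/(d(g) - 99744) = 1/((-10 + 2*256) - 99744) = 1/((-10 + 512) - 99744) = 1/(502 - 99744) = 1/(-99242) = -1/99242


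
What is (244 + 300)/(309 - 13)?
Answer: 68/37 ≈ 1.8378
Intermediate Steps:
(244 + 300)/(309 - 13) = 544/296 = 544*(1/296) = 68/37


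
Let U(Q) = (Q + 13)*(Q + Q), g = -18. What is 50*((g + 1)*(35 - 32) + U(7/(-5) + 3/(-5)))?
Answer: -4750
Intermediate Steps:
U(Q) = 2*Q*(13 + Q) (U(Q) = (13 + Q)*(2*Q) = 2*Q*(13 + Q))
50*((g + 1)*(35 - 32) + U(7/(-5) + 3/(-5))) = 50*((-18 + 1)*(35 - 32) + 2*(7/(-5) + 3/(-5))*(13 + (7/(-5) + 3/(-5)))) = 50*(-17*3 + 2*(7*(-⅕) + 3*(-⅕))*(13 + (7*(-⅕) + 3*(-⅕)))) = 50*(-51 + 2*(-7/5 - ⅗)*(13 + (-7/5 - ⅗))) = 50*(-51 + 2*(-2)*(13 - 2)) = 50*(-51 + 2*(-2)*11) = 50*(-51 - 44) = 50*(-95) = -4750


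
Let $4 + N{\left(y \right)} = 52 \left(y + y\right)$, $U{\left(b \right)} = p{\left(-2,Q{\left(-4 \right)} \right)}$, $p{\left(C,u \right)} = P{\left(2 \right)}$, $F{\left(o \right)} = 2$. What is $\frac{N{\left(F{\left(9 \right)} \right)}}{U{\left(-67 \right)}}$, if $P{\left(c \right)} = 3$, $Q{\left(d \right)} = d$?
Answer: $68$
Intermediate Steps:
$p{\left(C,u \right)} = 3$
$U{\left(b \right)} = 3$
$N{\left(y \right)} = -4 + 104 y$ ($N{\left(y \right)} = -4 + 52 \left(y + y\right) = -4 + 52 \cdot 2 y = -4 + 104 y$)
$\frac{N{\left(F{\left(9 \right)} \right)}}{U{\left(-67 \right)}} = \frac{-4 + 104 \cdot 2}{3} = \left(-4 + 208\right) \frac{1}{3} = 204 \cdot \frac{1}{3} = 68$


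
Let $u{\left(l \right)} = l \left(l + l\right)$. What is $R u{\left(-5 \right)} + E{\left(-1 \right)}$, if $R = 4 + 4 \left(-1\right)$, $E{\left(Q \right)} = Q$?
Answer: $-1$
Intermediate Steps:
$u{\left(l \right)} = 2 l^{2}$ ($u{\left(l \right)} = l 2 l = 2 l^{2}$)
$R = 0$ ($R = 4 - 4 = 0$)
$R u{\left(-5 \right)} + E{\left(-1 \right)} = 0 \cdot 2 \left(-5\right)^{2} - 1 = 0 \cdot 2 \cdot 25 - 1 = 0 \cdot 50 - 1 = 0 - 1 = -1$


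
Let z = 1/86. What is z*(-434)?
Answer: -217/43 ≈ -5.0465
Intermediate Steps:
z = 1/86 ≈ 0.011628
z*(-434) = (1/86)*(-434) = -217/43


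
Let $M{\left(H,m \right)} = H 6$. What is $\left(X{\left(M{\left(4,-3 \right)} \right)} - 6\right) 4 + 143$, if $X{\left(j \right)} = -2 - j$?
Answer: $15$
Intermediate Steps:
$M{\left(H,m \right)} = 6 H$
$\left(X{\left(M{\left(4,-3 \right)} \right)} - 6\right) 4 + 143 = \left(\left(-2 - 6 \cdot 4\right) - 6\right) 4 + 143 = \left(\left(-2 - 24\right) - 6\right) 4 + 143 = \left(-26 - 6\right) 4 + 143 = \left(-32\right) 4 + 143 = -128 + 143 = 15$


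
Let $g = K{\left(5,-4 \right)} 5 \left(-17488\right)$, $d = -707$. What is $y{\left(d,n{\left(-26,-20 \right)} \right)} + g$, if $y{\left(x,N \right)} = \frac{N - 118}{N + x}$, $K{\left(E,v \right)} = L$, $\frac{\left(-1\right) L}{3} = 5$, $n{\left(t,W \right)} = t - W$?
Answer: $\frac{30166804}{23} \approx 1.3116 \cdot 10^{6}$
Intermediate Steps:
$L = -15$ ($L = \left(-3\right) 5 = -15$)
$K{\left(E,v \right)} = -15$
$y{\left(x,N \right)} = \frac{-118 + N}{N + x}$
$g = 1311600$ ($g = \left(-15\right) 5 \left(-17488\right) = \left(-75\right) \left(-17488\right) = 1311600$)
$y{\left(d,n{\left(-26,-20 \right)} \right)} + g = \frac{-118 - 6}{\left(-26 - -20\right) - 707} + 1311600 = \frac{-118 + \left(-26 + 20\right)}{\left(-26 + 20\right) - 707} + 1311600 = \frac{-118 - 6}{-6 - 707} + 1311600 = \frac{1}{-713} \left(-124\right) + 1311600 = \left(- \frac{1}{713}\right) \left(-124\right) + 1311600 = \frac{4}{23} + 1311600 = \frac{30166804}{23}$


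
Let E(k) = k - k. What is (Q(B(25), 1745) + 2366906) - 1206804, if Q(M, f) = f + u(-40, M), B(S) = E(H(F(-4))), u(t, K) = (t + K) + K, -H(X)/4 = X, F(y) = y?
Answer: 1161807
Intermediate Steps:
H(X) = -4*X
u(t, K) = t + 2*K (u(t, K) = (K + t) + K = t + 2*K)
E(k) = 0
B(S) = 0
Q(M, f) = -40 + f + 2*M (Q(M, f) = f + (-40 + 2*M) = -40 + f + 2*M)
(Q(B(25), 1745) + 2366906) - 1206804 = ((-40 + 1745 + 2*0) + 2366906) - 1206804 = ((-40 + 1745 + 0) + 2366906) - 1206804 = (1705 + 2366906) - 1206804 = 2368611 - 1206804 = 1161807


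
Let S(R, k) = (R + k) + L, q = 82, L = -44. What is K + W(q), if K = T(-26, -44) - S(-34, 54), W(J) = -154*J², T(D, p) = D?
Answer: -1035498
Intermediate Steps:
S(R, k) = -44 + R + k (S(R, k) = (R + k) - 44 = -44 + R + k)
K = -2 (K = -26 - (-44 - 34 + 54) = -26 - 1*(-24) = -26 + 24 = -2)
K + W(q) = -2 - 154*82² = -2 - 154*6724 = -2 - 1035496 = -1035498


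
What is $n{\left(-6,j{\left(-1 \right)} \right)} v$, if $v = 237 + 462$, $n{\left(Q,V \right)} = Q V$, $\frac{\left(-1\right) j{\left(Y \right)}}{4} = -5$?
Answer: $-83880$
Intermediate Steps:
$j{\left(Y \right)} = 20$ ($j{\left(Y \right)} = \left(-4\right) \left(-5\right) = 20$)
$v = 699$
$n{\left(-6,j{\left(-1 \right)} \right)} v = \left(-6\right) 20 \cdot 699 = \left(-120\right) 699 = -83880$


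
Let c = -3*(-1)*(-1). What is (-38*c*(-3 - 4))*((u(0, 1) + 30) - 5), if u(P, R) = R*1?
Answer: -20748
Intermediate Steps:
c = -3 (c = 3*(-1) = -3)
u(P, R) = R
(-38*c*(-3 - 4))*((u(0, 1) + 30) - 5) = (-(-114)*(-3 - 4))*((1 + 30) - 5) = (-(-114)*(-7))*(31 - 5) = -38*21*26 = -798*26 = -20748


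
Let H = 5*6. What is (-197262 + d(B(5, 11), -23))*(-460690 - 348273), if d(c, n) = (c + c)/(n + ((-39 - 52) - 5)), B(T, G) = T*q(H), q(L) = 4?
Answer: 18989773815934/119 ≈ 1.5958e+11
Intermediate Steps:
H = 30
B(T, G) = 4*T (B(T, G) = T*4 = 4*T)
d(c, n) = 2*c/(-96 + n) (d(c, n) = (2*c)/(n + (-91 - 5)) = (2*c)/(n - 96) = (2*c)/(-96 + n) = 2*c/(-96 + n))
(-197262 + d(B(5, 11), -23))*(-460690 - 348273) = (-197262 + 2*(4*5)/(-96 - 23))*(-460690 - 348273) = (-197262 + 2*20/(-119))*(-808963) = (-197262 + 2*20*(-1/119))*(-808963) = (-197262 - 40/119)*(-808963) = -23474218/119*(-808963) = 18989773815934/119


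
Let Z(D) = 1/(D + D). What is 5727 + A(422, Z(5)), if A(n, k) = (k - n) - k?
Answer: 5305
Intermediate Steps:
Z(D) = 1/(2*D)
A(n, k) = -n
5727 + A(422, Z(5)) = 5727 - 1*422 = 5727 - 422 = 5305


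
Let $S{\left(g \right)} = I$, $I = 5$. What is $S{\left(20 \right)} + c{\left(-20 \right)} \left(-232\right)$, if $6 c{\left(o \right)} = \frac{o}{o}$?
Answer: $- \frac{101}{3} \approx -33.667$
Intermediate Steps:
$S{\left(g \right)} = 5$
$c{\left(o \right)} = \frac{1}{6}$ ($c{\left(o \right)} = \frac{o \frac{1}{o}}{6} = \frac{1}{6} \cdot 1 = \frac{1}{6}$)
$S{\left(20 \right)} + c{\left(-20 \right)} \left(-232\right) = 5 + \frac{1}{6} \left(-232\right) = 5 - \frac{116}{3} = - \frac{101}{3}$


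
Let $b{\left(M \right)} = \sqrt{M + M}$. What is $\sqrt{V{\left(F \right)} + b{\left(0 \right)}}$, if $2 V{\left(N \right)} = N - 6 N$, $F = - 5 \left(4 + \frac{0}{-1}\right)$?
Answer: $5 \sqrt{2} \approx 7.0711$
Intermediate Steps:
$F = -20$ ($F = - 5 \left(4 + 0 \left(-1\right)\right) = - 5 \left(4 + 0\right) = \left(-5\right) 4 = -20$)
$V{\left(N \right)} = - \frac{5 N}{2}$ ($V{\left(N \right)} = \frac{N - 6 N}{2} = \frac{\left(-5\right) N}{2} = - \frac{5 N}{2}$)
$b{\left(M \right)} = \sqrt{2} \sqrt{M}$ ($b{\left(M \right)} = \sqrt{2 M} = \sqrt{2} \sqrt{M}$)
$\sqrt{V{\left(F \right)} + b{\left(0 \right)}} = \sqrt{\left(- \frac{5}{2}\right) \left(-20\right) + \sqrt{2} \sqrt{0}} = \sqrt{50 + \sqrt{2} \cdot 0} = \sqrt{50 + 0} = \sqrt{50} = 5 \sqrt{2}$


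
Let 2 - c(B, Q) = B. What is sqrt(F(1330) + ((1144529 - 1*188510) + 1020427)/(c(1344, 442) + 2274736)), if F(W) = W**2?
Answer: sqrt(2285561558795259531)/1136697 ≈ 1330.0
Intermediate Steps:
c(B, Q) = 2 - B
sqrt(F(1330) + ((1144529 - 1*188510) + 1020427)/(c(1344, 442) + 2274736)) = sqrt(1330**2 + ((1144529 - 1*188510) + 1020427)/((2 - 1*1344) + 2274736)) = sqrt(1768900 + ((1144529 - 188510) + 1020427)/((2 - 1344) + 2274736)) = sqrt(1768900 + (956019 + 1020427)/(-1342 + 2274736)) = sqrt(1768900 + 1976446/2273394) = sqrt(1768900 + 1976446*(1/2273394)) = sqrt(1768900 + 988223/1136697) = sqrt(2010704311523/1136697) = sqrt(2285561558795259531)/1136697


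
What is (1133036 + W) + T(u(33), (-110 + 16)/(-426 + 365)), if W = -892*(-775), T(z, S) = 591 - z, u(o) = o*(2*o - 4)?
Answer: 1822881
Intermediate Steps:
u(o) = o*(-4 + 2*o)
W = 691300
(1133036 + W) + T(u(33), (-110 + 16)/(-426 + 365)) = (1133036 + 691300) + (591 - 2*33*(-2 + 33)) = 1824336 + (591 - 2*33*31) = 1824336 + (591 - 1*2046) = 1824336 + (591 - 2046) = 1824336 - 1455 = 1822881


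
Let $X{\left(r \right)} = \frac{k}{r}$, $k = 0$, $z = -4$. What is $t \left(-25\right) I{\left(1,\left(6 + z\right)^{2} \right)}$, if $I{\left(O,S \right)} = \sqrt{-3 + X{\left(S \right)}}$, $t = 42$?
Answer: $- 1050 i \sqrt{3} \approx - 1818.7 i$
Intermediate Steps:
$X{\left(r \right)} = 0$ ($X{\left(r \right)} = \frac{0}{r} = 0$)
$I{\left(O,S \right)} = i \sqrt{3}$ ($I{\left(O,S \right)} = \sqrt{-3 + 0} = \sqrt{-3} = i \sqrt{3}$)
$t \left(-25\right) I{\left(1,\left(6 + z\right)^{2} \right)} = 42 \left(-25\right) i \sqrt{3} = - 1050 i \sqrt{3}$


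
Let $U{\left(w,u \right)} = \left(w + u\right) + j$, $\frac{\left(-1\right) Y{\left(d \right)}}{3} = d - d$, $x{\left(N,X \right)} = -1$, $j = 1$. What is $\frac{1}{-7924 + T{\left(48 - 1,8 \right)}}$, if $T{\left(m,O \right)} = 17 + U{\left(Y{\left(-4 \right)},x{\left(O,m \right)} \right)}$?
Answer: $- \frac{1}{7907} \approx -0.00012647$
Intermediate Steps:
$Y{\left(d \right)} = 0$ ($Y{\left(d \right)} = - 3 \left(d - d\right) = \left(-3\right) 0 = 0$)
$U{\left(w,u \right)} = 1 + u + w$ ($U{\left(w,u \right)} = \left(w + u\right) + 1 = \left(u + w\right) + 1 = 1 + u + w$)
$T{\left(m,O \right)} = 17$ ($T{\left(m,O \right)} = 17 + \left(1 - 1 + 0\right) = 17 + 0 = 17$)
$\frac{1}{-7924 + T{\left(48 - 1,8 \right)}} = \frac{1}{-7924 + 17} = \frac{1}{-7907} = - \frac{1}{7907}$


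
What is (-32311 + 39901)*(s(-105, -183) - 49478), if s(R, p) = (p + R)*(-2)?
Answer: -371166180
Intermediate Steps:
s(R, p) = -2*R - 2*p (s(R, p) = (R + p)*(-2) = -2*R - 2*p)
(-32311 + 39901)*(s(-105, -183) - 49478) = (-32311 + 39901)*((-2*(-105) - 2*(-183)) - 49478) = 7590*((210 + 366) - 49478) = 7590*(576 - 49478) = 7590*(-48902) = -371166180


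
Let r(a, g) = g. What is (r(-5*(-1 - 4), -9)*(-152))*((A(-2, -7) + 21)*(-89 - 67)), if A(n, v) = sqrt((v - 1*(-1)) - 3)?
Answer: -4481568 - 640224*I ≈ -4.4816e+6 - 6.4022e+5*I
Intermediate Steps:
A(n, v) = sqrt(-2 + v) (A(n, v) = sqrt((v + 1) - 3) = sqrt((1 + v) - 3) = sqrt(-2 + v))
(r(-5*(-1 - 4), -9)*(-152))*((A(-2, -7) + 21)*(-89 - 67)) = (-9*(-152))*((sqrt(-2 - 7) + 21)*(-89 - 67)) = 1368*((sqrt(-9) + 21)*(-156)) = 1368*((3*I + 21)*(-156)) = 1368*((21 + 3*I)*(-156)) = 1368*(-3276 - 468*I) = -4481568 - 640224*I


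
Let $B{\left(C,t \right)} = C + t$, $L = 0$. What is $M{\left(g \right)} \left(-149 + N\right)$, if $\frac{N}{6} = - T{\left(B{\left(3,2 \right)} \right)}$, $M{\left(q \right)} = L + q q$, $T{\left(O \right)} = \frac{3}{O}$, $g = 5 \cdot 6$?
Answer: $-137340$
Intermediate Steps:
$g = 30$
$M{\left(q \right)} = q^{2}$ ($M{\left(q \right)} = 0 + q q = 0 + q^{2} = q^{2}$)
$N = - \frac{18}{5}$ ($N = 6 \left(- \frac{3}{3 + 2}\right) = 6 \left(- \frac{3}{5}\right) = - \frac{18}{5} \approx -3.6$)
$M{\left(g \right)} \left(-149 + N\right) = 30^{2} \left(-149 - \frac{18}{5}\right) = 900 \left(- \frac{763}{5}\right) = -137340$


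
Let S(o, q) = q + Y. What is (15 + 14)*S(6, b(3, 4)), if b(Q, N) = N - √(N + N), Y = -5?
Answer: -29 - 58*√2 ≈ -111.02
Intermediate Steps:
b(Q, N) = N - √2*√N (b(Q, N) = N - √(2*N) = N - √2*√N)
S(o, q) = -5 + q (S(o, q) = q - 5 = -5 + q)
(15 + 14)*S(6, b(3, 4)) = (15 + 14)*(-5 + (4 - √2*√4)) = 29*(-5 + (4 - 1*√2*2)) = 29*(-5 + (4 - 2*√2)) = 29*(-1 - 2*√2) = -29 - 58*√2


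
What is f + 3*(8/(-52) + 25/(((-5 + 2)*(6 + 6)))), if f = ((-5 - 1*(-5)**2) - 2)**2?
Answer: 159347/156 ≈ 1021.5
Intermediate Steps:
f = 1024 (f = ((-5 - 1*25) - 2)**2 = ((-5 - 25) - 2)**2 = (-30 - 2)**2 = (-32)**2 = 1024)
f + 3*(8/(-52) + 25/(((-5 + 2)*(6 + 6)))) = 1024 + 3*(8/(-52) + 25/(((-5 + 2)*(6 + 6)))) = 1024 + 3*(8*(-1/52) + 25/((-3*12))) = 1024 + 3*(-2/13 + 25/(-36)) = 1024 + 3*(-2/13 + 25*(-1/36)) = 1024 + 3*(-2/13 - 25/36) = 1024 + 3*(-397/468) = 1024 - 397/156 = 159347/156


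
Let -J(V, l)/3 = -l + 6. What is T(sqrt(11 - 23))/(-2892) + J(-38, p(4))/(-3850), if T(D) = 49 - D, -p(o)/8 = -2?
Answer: -27541/1113420 + I*sqrt(3)/1446 ≈ -0.024736 + 0.0011978*I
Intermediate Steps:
p(o) = 16 (p(o) = -8*(-2) = 16)
J(V, l) = -18 + 3*l (J(V, l) = -3*(-l + 6) = -3*(6 - l) = -18 + 3*l)
T(sqrt(11 - 23))/(-2892) + J(-38, p(4))/(-3850) = (49 - sqrt(11 - 23))/(-2892) + (-18 + 3*16)/(-3850) = (49 - sqrt(-12))*(-1/2892) + (-18 + 48)*(-1/3850) = (49 - 2*I*sqrt(3))*(-1/2892) + 30*(-1/3850) = (49 - 2*I*sqrt(3))*(-1/2892) - 3/385 = (-49/2892 + I*sqrt(3)/1446) - 3/385 = -27541/1113420 + I*sqrt(3)/1446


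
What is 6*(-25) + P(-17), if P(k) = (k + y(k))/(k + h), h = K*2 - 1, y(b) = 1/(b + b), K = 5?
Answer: -40221/272 ≈ -147.87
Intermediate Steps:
y(b) = 1/(2*b)
h = 9 (h = 5*2 - 1 = 10 - 1 = 9)
P(k) = (k + 1/(2*k))/(9 + k) (P(k) = (k + 1/(2*k))/(k + 9) = (k + 1/(2*k))/(9 + k))
6*(-25) + P(-17) = 6*(-25) + (½ + (-17)²)/((-17)*(9 - 17)) = -150 - 1/17*(½ + 289)/(-8) = -150 - 1/17*(-⅛)*579/2 = -150 + 579/272 = -40221/272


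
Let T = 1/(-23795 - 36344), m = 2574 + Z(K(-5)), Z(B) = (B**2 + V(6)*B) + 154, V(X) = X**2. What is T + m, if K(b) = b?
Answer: 154737646/60139 ≈ 2573.0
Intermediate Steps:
Z(B) = 154 + B**2 + 36*B (Z(B) = (B**2 + 6**2*B) + 154 = (B**2 + 36*B) + 154 = 154 + B**2 + 36*B)
m = 2573 (m = 2574 + (154 + (-5)**2 + 36*(-5)) = 2574 + (154 + 25 - 180) = 2574 - 1 = 2573)
T = -1/60139 (T = 1/(-60139) = -1/60139 ≈ -1.6628e-5)
T + m = -1/60139 + 2573 = 154737646/60139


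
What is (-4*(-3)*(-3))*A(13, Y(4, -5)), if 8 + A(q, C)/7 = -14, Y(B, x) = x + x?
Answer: 5544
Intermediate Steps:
Y(B, x) = 2*x
A(q, C) = -154 (A(q, C) = -56 + 7*(-14) = -56 - 98 = -154)
(-4*(-3)*(-3))*A(13, Y(4, -5)) = (-4*(-3)*(-3))*(-154) = (12*(-3))*(-154) = -36*(-154) = 5544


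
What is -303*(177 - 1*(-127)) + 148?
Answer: -91964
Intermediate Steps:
-303*(177 - 1*(-127)) + 148 = -303*(177 + 127) + 148 = -303*304 + 148 = -92112 + 148 = -91964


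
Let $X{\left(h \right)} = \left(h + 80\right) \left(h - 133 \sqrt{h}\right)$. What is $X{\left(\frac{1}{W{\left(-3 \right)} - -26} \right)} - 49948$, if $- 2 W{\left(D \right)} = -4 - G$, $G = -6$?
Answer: $- \frac{32546164}{625} \approx -52074.0$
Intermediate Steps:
$W{\left(D \right)} = -1$ ($W{\left(D \right)} = - \frac{-4 - -6}{2} = - \frac{-4 + 6}{2} = \left(- \frac{1}{2}\right) 2 = -1$)
$X{\left(h \right)} = \left(80 + h\right) \left(h - 133 \sqrt{h}\right)$
$X{\left(\frac{1}{W{\left(-3 \right)} - -26} \right)} - 49948 = \left(\left(\frac{1}{-1 - -26}\right)^{2} - 10640 \sqrt{\frac{1}{-1 - -26}} - 133 \left(\frac{1}{-1 - -26}\right)^{\frac{3}{2}} + \frac{80}{-1 - -26}\right) - 49948 = \left(\left(\frac{1}{-1 + \left(-57 + 83\right)}\right)^{2} - 10640 \sqrt{\frac{1}{-1 + \left(-57 + 83\right)}} - 133 \left(\frac{1}{-1 + \left(-57 + 83\right)}\right)^{\frac{3}{2}} + \frac{80}{-1 + \left(-57 + 83\right)}\right) - 49948 = \left(\left(\frac{1}{-1 + 26}\right)^{2} - 10640 \sqrt{\frac{1}{-1 + 26}} - 133 \left(\frac{1}{-1 + 26}\right)^{\frac{3}{2}} + \frac{80}{-1 + 26}\right) - 49948 = \left(\left(\frac{1}{25}\right)^{2} - 10640 \sqrt{\frac{1}{25}} - 133 \left(\frac{1}{25}\right)^{\frac{3}{2}} + \frac{80}{25}\right) - 49948 = \left(\left(\frac{1}{25}\right)^{2} - \frac{10640}{5} - \frac{133}{125} + 80 \cdot \frac{1}{25}\right) - 49948 = \left(\frac{1}{625} - 2128 - \frac{133}{125} + \frac{16}{5}\right) - 49948 = - \frac{1328664}{625} - 49948 = - \frac{32546164}{625}$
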